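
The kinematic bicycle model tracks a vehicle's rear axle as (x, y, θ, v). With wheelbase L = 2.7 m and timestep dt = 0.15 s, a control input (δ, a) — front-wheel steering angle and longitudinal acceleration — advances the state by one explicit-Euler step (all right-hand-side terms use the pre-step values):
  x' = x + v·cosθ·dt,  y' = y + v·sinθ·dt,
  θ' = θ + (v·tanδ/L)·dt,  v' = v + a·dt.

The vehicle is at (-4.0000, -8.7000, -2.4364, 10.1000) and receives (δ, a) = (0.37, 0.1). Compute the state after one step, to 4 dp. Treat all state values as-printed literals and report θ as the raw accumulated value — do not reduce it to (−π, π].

(-5.1537, -9.6820, -2.2188, 10.1150)

x' = -4.0000 + 10.1000·cos(-2.4364)·0.15 = -5.1537
y' = -8.7000 + 10.1000·sin(-2.4364)·0.15 = -9.6820
θ' = -2.4364 + (10.1000/2.7)·tan(0.37)·0.15 = -2.2188
v' = 10.1000 + 0.1000·0.15 = 10.1150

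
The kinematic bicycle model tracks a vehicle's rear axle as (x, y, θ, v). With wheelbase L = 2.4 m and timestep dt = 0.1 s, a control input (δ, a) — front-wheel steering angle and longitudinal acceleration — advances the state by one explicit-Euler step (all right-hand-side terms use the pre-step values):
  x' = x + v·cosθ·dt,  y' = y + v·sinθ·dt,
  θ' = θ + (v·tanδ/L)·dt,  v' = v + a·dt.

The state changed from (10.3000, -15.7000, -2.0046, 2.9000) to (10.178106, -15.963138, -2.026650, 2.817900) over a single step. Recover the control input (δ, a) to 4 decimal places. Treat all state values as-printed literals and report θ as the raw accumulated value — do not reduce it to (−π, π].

a = (v'−v)/dt = (-0.082100)/0.1 = -0.8210
Δθ = θ'−θ = -0.022050;  (v·dt/L) = 2.9000·0.1/2.4 = 0.120833
tan δ = Δθ·L/(v·dt) = -0.182483  →  δ = -0.1805

δ = -0.1805, a = -0.8210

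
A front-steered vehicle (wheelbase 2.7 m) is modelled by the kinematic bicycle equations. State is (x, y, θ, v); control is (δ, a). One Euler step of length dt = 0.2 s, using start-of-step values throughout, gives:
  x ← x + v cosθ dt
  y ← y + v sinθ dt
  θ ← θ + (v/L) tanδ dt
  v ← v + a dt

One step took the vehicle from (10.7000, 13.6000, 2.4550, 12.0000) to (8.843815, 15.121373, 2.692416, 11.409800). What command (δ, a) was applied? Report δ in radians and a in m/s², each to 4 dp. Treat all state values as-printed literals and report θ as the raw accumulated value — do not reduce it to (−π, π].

a = (v'−v)/dt = (-0.590200)/0.2 = -2.9510
Δθ = θ'−θ = 0.237416;  (v·dt/L) = 12.0000·0.2/2.7 = 0.888889
tan δ = Δθ·L/(v·dt) = 0.267093  →  δ = 0.2610

δ = 0.2610, a = -2.9510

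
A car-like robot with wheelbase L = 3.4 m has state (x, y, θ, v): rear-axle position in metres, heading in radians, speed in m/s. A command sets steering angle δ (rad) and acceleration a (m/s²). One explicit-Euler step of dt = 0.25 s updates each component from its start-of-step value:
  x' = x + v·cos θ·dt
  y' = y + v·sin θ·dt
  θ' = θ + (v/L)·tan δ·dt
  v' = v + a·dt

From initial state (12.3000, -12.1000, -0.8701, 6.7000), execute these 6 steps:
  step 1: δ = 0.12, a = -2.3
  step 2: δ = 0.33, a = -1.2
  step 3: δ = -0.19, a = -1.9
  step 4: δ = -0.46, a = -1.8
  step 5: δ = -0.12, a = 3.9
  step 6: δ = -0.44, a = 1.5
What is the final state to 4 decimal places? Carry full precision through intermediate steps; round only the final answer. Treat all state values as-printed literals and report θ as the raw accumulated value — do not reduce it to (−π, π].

(18.1277, -18.4817, -1.1805, 6.2500)

after step 1 (δ=0.12, a=-2.3): (13.379956, -13.380359, -0.810697, 6.125000)
after step 2 (δ=0.33, a=-1.2): (14.434978, -14.490159, -0.656435, 5.825000)
after step 3 (δ=-0.19, a=-1.9): (15.588580, -15.378904, -0.738807, 5.350000)
after step 4 (δ=-0.46, a=-1.8): (16.577357, -16.279585, -0.933708, 4.900000)
after step 5 (δ=-0.12, a=3.9): (17.306057, -17.264278, -0.977152, 5.875000)
after step 6 (δ=-0.44, a=1.5): (18.127655, -18.481736, -1.180522, 6.250000)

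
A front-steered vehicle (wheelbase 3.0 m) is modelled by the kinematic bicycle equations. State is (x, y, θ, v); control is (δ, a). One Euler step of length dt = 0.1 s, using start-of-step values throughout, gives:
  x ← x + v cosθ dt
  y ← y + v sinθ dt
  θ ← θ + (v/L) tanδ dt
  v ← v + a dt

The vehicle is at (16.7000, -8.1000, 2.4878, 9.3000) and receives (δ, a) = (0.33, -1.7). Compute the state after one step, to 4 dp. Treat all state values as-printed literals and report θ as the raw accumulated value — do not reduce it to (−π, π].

x' = 16.7000 + 9.3000·cos(2.4878)·0.1 = 15.9618
y' = -8.1000 + 9.3000·sin(2.4878)·0.1 = -7.5344
θ' = 2.4878 + (9.3000/3.0)·tan(0.33)·0.1 = 2.5940
v' = 9.3000 − 1.7000·0.1 = 9.1300

(15.9618, -7.5344, 2.5940, 9.1300)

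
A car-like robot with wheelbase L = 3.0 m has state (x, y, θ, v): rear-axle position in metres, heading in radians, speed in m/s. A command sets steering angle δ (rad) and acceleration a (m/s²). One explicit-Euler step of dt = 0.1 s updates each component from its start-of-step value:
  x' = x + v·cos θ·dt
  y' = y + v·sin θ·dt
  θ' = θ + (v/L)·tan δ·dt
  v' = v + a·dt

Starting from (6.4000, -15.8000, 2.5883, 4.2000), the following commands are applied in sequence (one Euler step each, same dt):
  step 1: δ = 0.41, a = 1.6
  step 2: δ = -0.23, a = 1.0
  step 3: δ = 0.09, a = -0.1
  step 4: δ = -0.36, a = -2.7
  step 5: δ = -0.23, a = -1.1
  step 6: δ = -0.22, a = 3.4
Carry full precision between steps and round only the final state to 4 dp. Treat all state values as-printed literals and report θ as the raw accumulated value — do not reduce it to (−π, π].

after step 1 (δ=0.41, a=1.6): (6.042664, -15.579294, 2.649148, 4.360000)
after step 2 (δ=-0.23, a=1.0): (5.658470, -15.373161, 2.615120, 4.460000)
after step 3 (δ=0.09, a=-0.1): (5.272865, -15.149052, 2.628536, 4.450000)
after step 4 (δ=-0.36, a=-2.7): (4.885160, -14.930627, 2.572703, 4.180000)
after step 5 (δ=-0.23, a=-1.1): (4.532995, -14.705451, 2.540079, 4.070000)
after step 6 (δ=-0.22, a=3.4): (4.197432, -14.475133, 2.509741, 4.410000)

(4.1974, -14.4751, 2.5097, 4.4100)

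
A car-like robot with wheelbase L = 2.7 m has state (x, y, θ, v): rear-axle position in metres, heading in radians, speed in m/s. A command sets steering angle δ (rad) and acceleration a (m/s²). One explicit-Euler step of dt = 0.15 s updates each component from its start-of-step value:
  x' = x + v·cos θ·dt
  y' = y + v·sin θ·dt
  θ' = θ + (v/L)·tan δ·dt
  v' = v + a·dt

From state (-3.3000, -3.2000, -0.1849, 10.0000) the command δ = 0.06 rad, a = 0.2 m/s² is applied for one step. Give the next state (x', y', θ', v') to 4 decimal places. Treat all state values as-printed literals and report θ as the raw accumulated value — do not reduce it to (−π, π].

(-1.8256, -3.4758, -0.1515, 10.0300)

x' = -3.3000 + 10.0000·cos(-0.1849)·0.15 = -1.8256
y' = -3.2000 + 10.0000·sin(-0.1849)·0.15 = -3.4758
θ' = -0.1849 + (10.0000/2.7)·tan(0.06)·0.15 = -0.1515
v' = 10.0000 + 0.2000·0.15 = 10.0300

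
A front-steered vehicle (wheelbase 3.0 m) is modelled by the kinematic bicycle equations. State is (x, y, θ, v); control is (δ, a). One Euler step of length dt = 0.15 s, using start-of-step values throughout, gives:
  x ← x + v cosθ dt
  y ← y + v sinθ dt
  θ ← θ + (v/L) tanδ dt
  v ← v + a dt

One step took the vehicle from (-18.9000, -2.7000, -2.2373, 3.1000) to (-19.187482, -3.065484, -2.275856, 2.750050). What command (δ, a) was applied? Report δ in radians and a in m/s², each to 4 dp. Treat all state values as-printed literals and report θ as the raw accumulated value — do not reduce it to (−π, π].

δ = -0.2438, a = -2.3330

a = (v'−v)/dt = (-0.349950)/0.15 = -2.3330
Δθ = θ'−θ = -0.038556;  (v·dt/L) = 3.1000·0.15/3.0 = 0.155000
tan δ = Δθ·L/(v·dt) = -0.248748  →  δ = -0.2438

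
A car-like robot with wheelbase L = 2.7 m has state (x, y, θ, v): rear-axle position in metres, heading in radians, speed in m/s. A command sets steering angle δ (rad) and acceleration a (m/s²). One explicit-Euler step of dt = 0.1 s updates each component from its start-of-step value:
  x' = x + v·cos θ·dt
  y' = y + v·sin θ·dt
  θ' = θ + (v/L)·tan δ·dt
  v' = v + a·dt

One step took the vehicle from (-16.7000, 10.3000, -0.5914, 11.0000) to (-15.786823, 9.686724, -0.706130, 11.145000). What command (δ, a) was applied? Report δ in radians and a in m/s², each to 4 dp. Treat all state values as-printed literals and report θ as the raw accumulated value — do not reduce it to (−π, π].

δ = -0.2745, a = 1.4500

a = (v'−v)/dt = (0.145000)/0.1 = 1.4500
Δθ = θ'−θ = -0.114730;  (v·dt/L) = 11.0000·0.1/2.7 = 0.407407
tan δ = Δθ·L/(v·dt) = -0.281610  →  δ = -0.2745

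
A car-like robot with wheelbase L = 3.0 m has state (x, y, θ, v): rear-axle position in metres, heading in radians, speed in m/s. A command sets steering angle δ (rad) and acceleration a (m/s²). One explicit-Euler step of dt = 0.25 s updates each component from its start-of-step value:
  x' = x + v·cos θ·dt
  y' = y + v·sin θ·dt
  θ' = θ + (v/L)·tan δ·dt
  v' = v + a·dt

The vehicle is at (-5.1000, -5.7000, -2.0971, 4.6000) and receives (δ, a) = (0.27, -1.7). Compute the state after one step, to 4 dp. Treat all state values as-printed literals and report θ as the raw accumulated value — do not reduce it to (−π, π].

(-5.6777, -6.6944, -1.9910, 4.1750)

x' = -5.1000 + 4.6000·cos(-2.0971)·0.25 = -5.6777
y' = -5.7000 + 4.6000·sin(-2.0971)·0.25 = -6.6944
θ' = -2.0971 + (4.6000/3.0)·tan(0.27)·0.25 = -1.9910
v' = 4.6000 − 1.7000·0.25 = 4.1750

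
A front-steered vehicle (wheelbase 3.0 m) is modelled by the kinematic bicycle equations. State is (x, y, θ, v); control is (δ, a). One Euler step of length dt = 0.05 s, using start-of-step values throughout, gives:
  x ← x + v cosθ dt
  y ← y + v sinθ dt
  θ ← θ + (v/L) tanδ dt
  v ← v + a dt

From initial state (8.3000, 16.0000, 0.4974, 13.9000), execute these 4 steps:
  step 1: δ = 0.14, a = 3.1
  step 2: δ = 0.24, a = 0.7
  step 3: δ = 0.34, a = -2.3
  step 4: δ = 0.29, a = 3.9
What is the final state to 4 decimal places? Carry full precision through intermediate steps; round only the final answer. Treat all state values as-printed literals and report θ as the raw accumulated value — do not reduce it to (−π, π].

(10.6510, 17.5115, 0.7399, 14.1700)

after step 1 (δ=0.14, a=3.1): (8.910784, 16.331614, 0.530047, 14.055000)
after step 2 (δ=0.24, a=0.7): (9.517105, 16.686906, 0.587372, 14.090000)
after step 3 (δ=0.34, a=-2.3): (10.103531, 17.077322, 0.670441, 13.975000)
after step 4 (δ=0.29, a=3.9): (10.651035, 17.511478, 0.739946, 14.170000)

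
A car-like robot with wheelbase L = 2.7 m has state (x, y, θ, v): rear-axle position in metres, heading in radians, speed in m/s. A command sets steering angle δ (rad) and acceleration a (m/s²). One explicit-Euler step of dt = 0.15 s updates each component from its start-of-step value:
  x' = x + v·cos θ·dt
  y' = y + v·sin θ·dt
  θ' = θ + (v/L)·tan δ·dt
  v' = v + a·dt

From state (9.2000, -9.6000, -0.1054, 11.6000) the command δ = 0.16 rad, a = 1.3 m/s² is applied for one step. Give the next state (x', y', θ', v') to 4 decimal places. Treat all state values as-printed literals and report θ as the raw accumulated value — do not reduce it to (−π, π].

x' = 9.2000 + 11.6000·cos(-0.1054)·0.15 = 10.9303
y' = -9.6000 + 11.6000·sin(-0.1054)·0.15 = -9.7831
θ' = -0.1054 + (11.6000/2.7)·tan(0.16)·0.15 = -0.0014
v' = 11.6000 + 1.3000·0.15 = 11.7950

(10.9303, -9.7831, -0.0014, 11.7950)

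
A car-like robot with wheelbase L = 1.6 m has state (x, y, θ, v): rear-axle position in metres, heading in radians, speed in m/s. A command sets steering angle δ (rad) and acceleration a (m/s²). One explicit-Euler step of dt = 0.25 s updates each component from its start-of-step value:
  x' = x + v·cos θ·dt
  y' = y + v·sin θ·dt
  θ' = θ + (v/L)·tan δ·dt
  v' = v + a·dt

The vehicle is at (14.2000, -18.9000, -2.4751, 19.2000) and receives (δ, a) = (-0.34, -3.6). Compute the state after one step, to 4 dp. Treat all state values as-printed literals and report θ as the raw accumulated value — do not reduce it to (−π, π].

x' = 14.2000 + 19.2000·cos(-2.4751)·0.25 = 10.4272
y' = -18.9000 + 19.2000·sin(-2.4751)·0.25 = -21.8675
θ' = -2.4751 + (19.2000/1.6)·tan(-0.34)·0.25 = -3.5363
v' = 19.2000 − 3.6000·0.25 = 18.3000

(10.4272, -21.8675, -3.5363, 18.3000)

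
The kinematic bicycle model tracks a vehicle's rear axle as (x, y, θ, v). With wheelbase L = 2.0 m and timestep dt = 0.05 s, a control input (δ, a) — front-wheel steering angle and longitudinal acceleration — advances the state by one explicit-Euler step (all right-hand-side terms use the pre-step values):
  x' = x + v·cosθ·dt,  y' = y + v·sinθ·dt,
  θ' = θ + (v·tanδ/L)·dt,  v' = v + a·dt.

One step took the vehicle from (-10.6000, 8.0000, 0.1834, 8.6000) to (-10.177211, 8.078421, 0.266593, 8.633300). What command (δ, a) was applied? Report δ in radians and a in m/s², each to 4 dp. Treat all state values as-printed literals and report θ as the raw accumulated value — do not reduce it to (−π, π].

δ = 0.3692, a = 0.6660

a = (v'−v)/dt = (0.033300)/0.05 = 0.6660
Δθ = θ'−θ = 0.083193;  (v·dt/L) = 8.6000·0.05/2.0 = 0.215000
tan δ = Δθ·L/(v·dt) = 0.386944  →  δ = 0.3692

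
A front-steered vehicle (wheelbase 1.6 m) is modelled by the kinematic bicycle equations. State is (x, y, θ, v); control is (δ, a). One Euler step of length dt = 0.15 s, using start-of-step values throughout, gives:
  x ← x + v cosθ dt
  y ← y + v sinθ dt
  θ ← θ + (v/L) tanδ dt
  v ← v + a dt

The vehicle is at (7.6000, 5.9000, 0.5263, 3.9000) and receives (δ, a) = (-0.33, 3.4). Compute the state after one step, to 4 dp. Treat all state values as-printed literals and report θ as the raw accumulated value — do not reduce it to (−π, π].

x' = 7.6000 + 3.9000·cos(0.5263)·0.15 = 8.1058
y' = 5.9000 + 3.9000·sin(0.5263)·0.15 = 6.1939
θ' = 0.5263 + (3.9000/1.6)·tan(-0.33)·0.15 = 0.4011
v' = 3.9000 + 3.4000·0.15 = 4.4100

(8.1058, 6.1939, 0.4011, 4.4100)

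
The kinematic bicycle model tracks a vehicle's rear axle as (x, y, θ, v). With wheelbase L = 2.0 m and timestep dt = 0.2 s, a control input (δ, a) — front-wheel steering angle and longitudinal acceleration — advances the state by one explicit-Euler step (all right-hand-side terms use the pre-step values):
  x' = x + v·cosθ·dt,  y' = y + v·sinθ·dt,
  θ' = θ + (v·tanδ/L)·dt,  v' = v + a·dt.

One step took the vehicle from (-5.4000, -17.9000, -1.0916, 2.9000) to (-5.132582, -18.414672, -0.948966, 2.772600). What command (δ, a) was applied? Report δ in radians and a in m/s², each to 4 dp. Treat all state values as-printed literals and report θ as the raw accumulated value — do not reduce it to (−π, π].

δ = 0.4571, a = -0.6370

a = (v'−v)/dt = (-0.127400)/0.2 = -0.6370
Δθ = θ'−θ = 0.142634;  (v·dt/L) = 2.9000·0.2/2.0 = 0.290000
tan δ = Δθ·L/(v·dt) = 0.491841  →  δ = 0.4571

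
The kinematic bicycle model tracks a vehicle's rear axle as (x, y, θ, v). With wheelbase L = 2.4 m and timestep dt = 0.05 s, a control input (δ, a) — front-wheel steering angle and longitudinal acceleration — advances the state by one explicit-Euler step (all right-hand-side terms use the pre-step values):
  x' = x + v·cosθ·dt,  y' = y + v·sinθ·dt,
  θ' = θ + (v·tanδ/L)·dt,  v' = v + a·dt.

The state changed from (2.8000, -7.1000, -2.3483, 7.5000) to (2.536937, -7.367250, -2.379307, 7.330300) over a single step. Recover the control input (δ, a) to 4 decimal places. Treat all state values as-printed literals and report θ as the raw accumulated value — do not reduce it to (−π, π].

δ = -0.1959, a = -3.3940

a = (v'−v)/dt = (-0.169700)/0.05 = -3.3940
Δθ = θ'−θ = -0.031007;  (v·dt/L) = 7.5000·0.05/2.4 = 0.156250
tan δ = Δθ·L/(v·dt) = -0.198445  →  δ = -0.1959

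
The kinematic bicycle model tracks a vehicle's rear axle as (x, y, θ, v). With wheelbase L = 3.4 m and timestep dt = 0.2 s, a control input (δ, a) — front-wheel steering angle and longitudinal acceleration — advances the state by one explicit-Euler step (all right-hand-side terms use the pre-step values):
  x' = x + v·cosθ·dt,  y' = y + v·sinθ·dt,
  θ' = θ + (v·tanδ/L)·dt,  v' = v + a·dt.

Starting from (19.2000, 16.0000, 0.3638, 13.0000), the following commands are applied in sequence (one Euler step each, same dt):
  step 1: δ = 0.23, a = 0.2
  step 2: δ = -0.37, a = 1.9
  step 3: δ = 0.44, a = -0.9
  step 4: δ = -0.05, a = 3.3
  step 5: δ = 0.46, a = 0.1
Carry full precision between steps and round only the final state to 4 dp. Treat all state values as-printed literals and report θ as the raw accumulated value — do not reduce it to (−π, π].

after step 1 (δ=0.23, a=0.2): (21.629834, 16.925153, 0.542851, 13.040000)
after step 2 (δ=-0.37, a=1.9): (23.862906, 18.272391, 0.245337, 13.420000)
after step 3 (δ=0.44, a=-0.9): (26.466535, 18.924290, 0.616977, 13.240000)
after step 4 (δ=-0.05, a=3.3): (28.626327, 20.456348, 0.578003, 13.900000)
after step 5 (δ=0.46, a=0.1): (30.954731, 21.975208, 0.983105, 13.920000)

(30.9547, 21.9752, 0.9831, 13.9200)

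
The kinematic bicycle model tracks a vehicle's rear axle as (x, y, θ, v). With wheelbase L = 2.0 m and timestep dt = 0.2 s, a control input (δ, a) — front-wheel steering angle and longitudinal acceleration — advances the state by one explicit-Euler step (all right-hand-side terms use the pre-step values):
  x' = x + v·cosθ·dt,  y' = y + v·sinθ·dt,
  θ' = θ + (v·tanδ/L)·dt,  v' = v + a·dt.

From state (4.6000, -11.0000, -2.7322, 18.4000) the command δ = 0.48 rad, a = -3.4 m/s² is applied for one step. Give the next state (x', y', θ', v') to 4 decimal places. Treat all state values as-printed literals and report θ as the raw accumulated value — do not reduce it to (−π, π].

x' = 4.6000 + 18.4000·cos(-2.7322)·0.2 = 1.2241
y' = -11.0000 + 18.4000·sin(-2.7322)·0.2 = -12.4648
θ' = -2.7322 + (18.4000/2.0)·tan(0.48)·0.2 = -1.7743
v' = 18.4000 − 3.4000·0.2 = 17.7200

(1.2241, -12.4648, -1.7743, 17.7200)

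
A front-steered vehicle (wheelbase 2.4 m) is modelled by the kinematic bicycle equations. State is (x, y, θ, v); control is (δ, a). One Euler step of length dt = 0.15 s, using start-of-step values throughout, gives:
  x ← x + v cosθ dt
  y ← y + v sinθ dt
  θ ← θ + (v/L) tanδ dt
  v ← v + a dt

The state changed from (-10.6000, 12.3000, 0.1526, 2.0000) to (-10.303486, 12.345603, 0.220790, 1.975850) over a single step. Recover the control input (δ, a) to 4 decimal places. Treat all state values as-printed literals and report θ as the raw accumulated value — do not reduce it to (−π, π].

δ = 0.4994, a = -0.1610

a = (v'−v)/dt = (-0.024150)/0.15 = -0.1610
Δθ = θ'−θ = 0.068190;  (v·dt/L) = 2.0000·0.15/2.4 = 0.125000
tan δ = Δθ·L/(v·dt) = 0.545520  →  δ = 0.4994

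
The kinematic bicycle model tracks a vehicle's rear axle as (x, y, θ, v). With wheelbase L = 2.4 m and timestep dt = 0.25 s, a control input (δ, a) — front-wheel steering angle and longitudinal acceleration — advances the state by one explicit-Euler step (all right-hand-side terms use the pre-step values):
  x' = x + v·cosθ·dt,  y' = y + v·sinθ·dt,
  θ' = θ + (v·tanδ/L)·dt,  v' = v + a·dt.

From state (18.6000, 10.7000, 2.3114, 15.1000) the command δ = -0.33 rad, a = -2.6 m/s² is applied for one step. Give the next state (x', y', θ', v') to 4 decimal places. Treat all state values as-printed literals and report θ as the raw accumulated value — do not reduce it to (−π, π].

(16.0529, 13.4862, 1.7726, 14.4500)

x' = 18.6000 + 15.1000·cos(2.3114)·0.25 = 16.0529
y' = 10.7000 + 15.1000·sin(2.3114)·0.25 = 13.4862
θ' = 2.3114 + (15.1000/2.4)·tan(-0.33)·0.25 = 1.7726
v' = 15.1000 − 2.6000·0.25 = 14.4500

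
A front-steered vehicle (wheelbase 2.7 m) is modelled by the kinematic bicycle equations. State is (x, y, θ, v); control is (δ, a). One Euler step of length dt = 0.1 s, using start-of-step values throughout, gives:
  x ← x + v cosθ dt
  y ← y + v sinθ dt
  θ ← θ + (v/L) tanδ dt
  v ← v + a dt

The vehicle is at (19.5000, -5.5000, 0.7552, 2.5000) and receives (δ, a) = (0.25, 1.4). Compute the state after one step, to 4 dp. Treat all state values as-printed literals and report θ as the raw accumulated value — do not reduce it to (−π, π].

x' = 19.5000 + 2.5000·cos(0.7552)·0.1 = 19.6820
y' = -5.5000 + 2.5000·sin(0.7552)·0.1 = -5.3286
θ' = 0.7552 + (2.5000/2.7)·tan(0.25)·0.1 = 0.7788
v' = 2.5000 + 1.4000·0.1 = 2.6400

(19.6820, -5.3286, 0.7788, 2.6400)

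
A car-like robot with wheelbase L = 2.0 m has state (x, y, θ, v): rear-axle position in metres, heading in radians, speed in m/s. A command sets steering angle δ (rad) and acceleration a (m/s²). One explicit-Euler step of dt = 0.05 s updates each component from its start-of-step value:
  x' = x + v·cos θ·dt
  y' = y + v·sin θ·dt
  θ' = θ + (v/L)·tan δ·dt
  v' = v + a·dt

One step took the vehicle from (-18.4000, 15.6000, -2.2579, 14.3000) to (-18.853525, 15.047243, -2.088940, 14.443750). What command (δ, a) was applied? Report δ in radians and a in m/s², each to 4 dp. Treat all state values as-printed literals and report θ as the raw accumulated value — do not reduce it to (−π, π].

a = (v'−v)/dt = (0.143750)/0.05 = 2.8750
Δθ = θ'−θ = 0.168960;  (v·dt/L) = 14.3000·0.05/2.0 = 0.357500
tan δ = Δθ·L/(v·dt) = 0.472615  →  δ = 0.4415

δ = 0.4415, a = 2.8750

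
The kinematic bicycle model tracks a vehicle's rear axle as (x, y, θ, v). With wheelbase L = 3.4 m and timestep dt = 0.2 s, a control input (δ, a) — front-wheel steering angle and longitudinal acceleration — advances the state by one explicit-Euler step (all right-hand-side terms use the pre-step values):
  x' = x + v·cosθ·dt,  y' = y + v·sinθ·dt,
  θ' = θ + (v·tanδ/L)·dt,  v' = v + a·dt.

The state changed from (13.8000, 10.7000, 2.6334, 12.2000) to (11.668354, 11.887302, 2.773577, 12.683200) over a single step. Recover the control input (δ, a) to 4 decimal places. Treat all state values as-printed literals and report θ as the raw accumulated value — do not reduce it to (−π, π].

a = (v'−v)/dt = (0.483200)/0.2 = 2.4160
Δθ = θ'−θ = 0.140177;  (v·dt/L) = 12.2000·0.2/3.4 = 0.717647
tan δ = Δθ·L/(v·dt) = 0.195329  →  δ = 0.1929

δ = 0.1929, a = 2.4160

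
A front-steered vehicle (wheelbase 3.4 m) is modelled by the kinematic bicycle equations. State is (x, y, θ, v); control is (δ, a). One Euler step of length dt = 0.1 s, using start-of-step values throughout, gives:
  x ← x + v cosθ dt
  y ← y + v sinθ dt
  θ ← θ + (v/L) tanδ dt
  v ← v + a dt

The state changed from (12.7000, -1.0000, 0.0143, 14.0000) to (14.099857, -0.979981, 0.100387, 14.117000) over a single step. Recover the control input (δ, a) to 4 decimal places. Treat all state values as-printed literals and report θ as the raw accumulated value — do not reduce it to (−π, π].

δ = 0.2061, a = 1.1700

a = (v'−v)/dt = (0.117000)/0.1 = 1.1700
Δθ = θ'−θ = 0.086087;  (v·dt/L) = 14.0000·0.1/3.4 = 0.411765
tan δ = Δθ·L/(v·dt) = 0.209068  →  δ = 0.2061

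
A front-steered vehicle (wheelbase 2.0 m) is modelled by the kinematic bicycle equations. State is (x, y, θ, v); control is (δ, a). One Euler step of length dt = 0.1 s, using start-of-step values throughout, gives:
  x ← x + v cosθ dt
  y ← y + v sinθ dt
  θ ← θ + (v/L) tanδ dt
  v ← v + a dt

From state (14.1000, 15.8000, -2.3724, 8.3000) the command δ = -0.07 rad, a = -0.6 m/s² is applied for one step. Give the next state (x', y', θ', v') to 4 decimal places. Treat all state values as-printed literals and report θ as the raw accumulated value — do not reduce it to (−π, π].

x' = 14.1000 + 8.3000·cos(-2.3724)·0.1 = 13.5037
y' = 15.8000 + 8.3000·sin(-2.3724)·0.1 = 15.2227
θ' = -2.3724 + (8.3000/2.0)·tan(-0.07)·0.1 = -2.4015
v' = 8.3000 − 0.6000·0.1 = 8.2400

(13.5037, 15.2227, -2.4015, 8.2400)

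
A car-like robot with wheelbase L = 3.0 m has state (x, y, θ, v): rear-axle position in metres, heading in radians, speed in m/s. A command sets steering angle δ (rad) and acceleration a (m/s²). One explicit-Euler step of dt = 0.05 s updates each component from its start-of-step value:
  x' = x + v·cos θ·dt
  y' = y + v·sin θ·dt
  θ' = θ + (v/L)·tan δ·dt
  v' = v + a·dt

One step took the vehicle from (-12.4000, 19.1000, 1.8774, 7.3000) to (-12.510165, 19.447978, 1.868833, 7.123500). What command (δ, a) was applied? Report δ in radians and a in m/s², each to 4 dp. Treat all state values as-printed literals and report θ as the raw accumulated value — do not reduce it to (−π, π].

δ = -0.0703, a = -3.5300

a = (v'−v)/dt = (-0.176500)/0.05 = -3.5300
Δθ = θ'−θ = -0.008567;  (v·dt/L) = 7.3000·0.05/3.0 = 0.121667
tan δ = Δθ·L/(v·dt) = -0.070414  →  δ = -0.0703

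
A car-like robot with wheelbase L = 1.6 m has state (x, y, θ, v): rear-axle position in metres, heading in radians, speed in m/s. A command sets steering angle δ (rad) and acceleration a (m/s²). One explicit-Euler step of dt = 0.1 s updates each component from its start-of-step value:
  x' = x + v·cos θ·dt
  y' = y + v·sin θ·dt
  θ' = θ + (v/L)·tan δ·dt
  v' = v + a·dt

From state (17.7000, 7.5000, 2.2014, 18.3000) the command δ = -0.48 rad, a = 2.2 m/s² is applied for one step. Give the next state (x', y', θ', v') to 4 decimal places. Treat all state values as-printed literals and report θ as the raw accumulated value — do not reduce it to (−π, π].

x' = 17.7000 + 18.3000·cos(2.2014)·0.1 = 16.6210
y' = 7.5000 + 18.3000·sin(2.2014)·0.1 = 8.9780
θ' = 2.2014 + (18.3000/1.6)·tan(-0.48)·0.1 = 1.6060
v' = 18.3000 + 2.2000·0.1 = 18.5200

(16.6210, 8.9780, 1.6060, 18.5200)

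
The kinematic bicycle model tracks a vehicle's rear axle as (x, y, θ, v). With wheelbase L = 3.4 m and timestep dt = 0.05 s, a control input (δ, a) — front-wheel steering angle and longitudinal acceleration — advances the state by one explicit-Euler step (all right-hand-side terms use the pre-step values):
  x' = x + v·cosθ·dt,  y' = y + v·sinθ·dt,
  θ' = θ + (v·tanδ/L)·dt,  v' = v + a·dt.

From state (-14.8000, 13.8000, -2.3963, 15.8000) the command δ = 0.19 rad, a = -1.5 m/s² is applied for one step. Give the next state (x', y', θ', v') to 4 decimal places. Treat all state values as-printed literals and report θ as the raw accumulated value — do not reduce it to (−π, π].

(-15.3806, 13.2642, -2.3516, 15.7250)

x' = -14.8000 + 15.8000·cos(-2.3963)·0.05 = -15.3806
y' = 13.8000 + 15.8000·sin(-2.3963)·0.05 = 13.2642
θ' = -2.3963 + (15.8000/3.4)·tan(0.19)·0.05 = -2.3516
v' = 15.8000 − 1.5000·0.05 = 15.7250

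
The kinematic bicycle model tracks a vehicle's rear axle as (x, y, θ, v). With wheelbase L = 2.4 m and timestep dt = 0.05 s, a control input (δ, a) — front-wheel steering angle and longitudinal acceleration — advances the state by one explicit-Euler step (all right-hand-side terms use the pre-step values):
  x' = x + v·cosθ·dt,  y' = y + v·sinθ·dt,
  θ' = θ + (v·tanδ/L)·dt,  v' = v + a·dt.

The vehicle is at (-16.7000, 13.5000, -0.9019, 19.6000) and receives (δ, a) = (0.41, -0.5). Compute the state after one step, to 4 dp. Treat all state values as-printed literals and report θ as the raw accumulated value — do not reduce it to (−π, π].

x' = -16.7000 + 19.6000·cos(-0.9019)·0.05 = -16.0923
y' = 13.5000 + 19.6000·sin(-0.9019)·0.05 = 12.7312
θ' = -0.9019 + (19.6000/2.4)·tan(0.41)·0.05 = -0.7244
v' = 19.6000 − 0.5000·0.05 = 19.5750

(-16.0923, 12.7312, -0.7244, 19.5750)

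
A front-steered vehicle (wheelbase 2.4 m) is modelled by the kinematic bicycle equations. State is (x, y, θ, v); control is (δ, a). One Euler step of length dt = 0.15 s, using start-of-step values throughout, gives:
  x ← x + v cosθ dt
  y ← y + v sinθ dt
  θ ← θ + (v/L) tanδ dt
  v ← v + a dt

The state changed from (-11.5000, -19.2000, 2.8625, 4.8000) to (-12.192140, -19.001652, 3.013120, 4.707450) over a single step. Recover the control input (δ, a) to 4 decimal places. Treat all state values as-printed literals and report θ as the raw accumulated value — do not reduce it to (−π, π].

δ = 0.4653, a = -0.6170

a = (v'−v)/dt = (-0.092550)/0.15 = -0.6170
Δθ = θ'−θ = 0.150620;  (v·dt/L) = 4.8000·0.15/2.4 = 0.300000
tan δ = Δθ·L/(v·dt) = 0.502067  →  δ = 0.4653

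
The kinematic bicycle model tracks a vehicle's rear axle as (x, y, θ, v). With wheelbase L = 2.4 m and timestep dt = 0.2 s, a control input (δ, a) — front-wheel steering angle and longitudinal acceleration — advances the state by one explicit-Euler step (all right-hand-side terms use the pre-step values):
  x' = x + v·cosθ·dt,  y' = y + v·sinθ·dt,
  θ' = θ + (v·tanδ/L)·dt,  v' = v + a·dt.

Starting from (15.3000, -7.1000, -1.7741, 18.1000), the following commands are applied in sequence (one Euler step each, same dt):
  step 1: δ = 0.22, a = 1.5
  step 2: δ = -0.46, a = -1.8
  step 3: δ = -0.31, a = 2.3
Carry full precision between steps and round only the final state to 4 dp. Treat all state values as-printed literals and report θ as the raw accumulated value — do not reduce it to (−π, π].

(12.9476, -17.2169, -2.6781, 18.5000)

after step 1 (δ=0.22, a=1.5): (14.569100, -10.645446, -1.436807, 18.400000)
after step 2 (δ=-0.46, a=-1.8): (15.060705, -14.292462, -2.196495, 18.040000)
after step 3 (δ=-0.31, a=2.3): (12.947629, -17.216940, -2.678055, 18.500000)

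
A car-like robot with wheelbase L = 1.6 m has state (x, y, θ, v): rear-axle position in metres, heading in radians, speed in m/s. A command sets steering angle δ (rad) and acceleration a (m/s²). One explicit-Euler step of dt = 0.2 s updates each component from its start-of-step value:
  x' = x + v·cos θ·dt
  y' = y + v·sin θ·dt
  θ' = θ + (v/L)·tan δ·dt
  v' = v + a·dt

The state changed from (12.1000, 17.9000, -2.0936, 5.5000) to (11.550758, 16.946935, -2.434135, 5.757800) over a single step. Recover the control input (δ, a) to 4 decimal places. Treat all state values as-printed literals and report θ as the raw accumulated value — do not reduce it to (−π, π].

δ = -0.4599, a = 1.2890

a = (v'−v)/dt = (0.257800)/0.2 = 1.2890
Δθ = θ'−θ = -0.340535;  (v·dt/L) = 5.5000·0.2/1.6 = 0.687500
tan δ = Δθ·L/(v·dt) = -0.495324  →  δ = -0.4599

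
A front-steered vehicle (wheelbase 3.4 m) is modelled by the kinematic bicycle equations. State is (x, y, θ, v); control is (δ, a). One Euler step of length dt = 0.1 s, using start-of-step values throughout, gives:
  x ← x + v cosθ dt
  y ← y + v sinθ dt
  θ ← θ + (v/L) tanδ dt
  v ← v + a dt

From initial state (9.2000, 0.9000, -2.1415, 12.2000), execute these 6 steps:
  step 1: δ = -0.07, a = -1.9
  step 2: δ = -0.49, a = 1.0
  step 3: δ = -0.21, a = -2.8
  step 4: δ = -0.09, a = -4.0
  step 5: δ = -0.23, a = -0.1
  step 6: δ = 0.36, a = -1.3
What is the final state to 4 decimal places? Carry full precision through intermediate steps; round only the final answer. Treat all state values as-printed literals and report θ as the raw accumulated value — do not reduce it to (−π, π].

(4.2833, -4.1129, -2.4147, 11.2900)

after step 1 (δ=-0.07, a=-1.9): (8.540926, -0.126656, -2.166659, 12.010000)
after step 2 (δ=-0.49, a=1.0): (7.866898, -1.120681, -2.355070, 12.110000)
after step 3 (δ=-0.21, a=-2.8): (7.011555, -1.977950, -2.430987, 11.830000)
after step 4 (δ=-0.09, a=-4.0): (6.114880, -2.749612, -2.462386, 11.430000)
after step 5 (δ=-0.23, a=-0.1): (5.225544, -3.467617, -2.541100, 11.420000)
after step 6 (δ=0.36, a=-1.3): (4.283329, -4.112904, -2.414673, 11.290000)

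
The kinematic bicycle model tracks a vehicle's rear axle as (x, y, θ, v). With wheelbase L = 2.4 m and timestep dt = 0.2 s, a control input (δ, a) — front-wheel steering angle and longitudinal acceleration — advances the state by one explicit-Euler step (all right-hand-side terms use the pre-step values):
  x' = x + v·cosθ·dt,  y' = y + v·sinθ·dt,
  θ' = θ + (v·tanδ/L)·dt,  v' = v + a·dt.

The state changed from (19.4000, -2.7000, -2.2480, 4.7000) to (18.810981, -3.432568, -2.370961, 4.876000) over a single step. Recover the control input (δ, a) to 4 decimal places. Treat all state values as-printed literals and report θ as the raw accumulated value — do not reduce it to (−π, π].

a = (v'−v)/dt = (0.176000)/0.2 = 0.8800
Δθ = θ'−θ = -0.122961;  (v·dt/L) = 4.7000·0.2/2.4 = 0.391667
tan δ = Δθ·L/(v·dt) = -0.313943  →  δ = -0.3042

δ = -0.3042, a = 0.8800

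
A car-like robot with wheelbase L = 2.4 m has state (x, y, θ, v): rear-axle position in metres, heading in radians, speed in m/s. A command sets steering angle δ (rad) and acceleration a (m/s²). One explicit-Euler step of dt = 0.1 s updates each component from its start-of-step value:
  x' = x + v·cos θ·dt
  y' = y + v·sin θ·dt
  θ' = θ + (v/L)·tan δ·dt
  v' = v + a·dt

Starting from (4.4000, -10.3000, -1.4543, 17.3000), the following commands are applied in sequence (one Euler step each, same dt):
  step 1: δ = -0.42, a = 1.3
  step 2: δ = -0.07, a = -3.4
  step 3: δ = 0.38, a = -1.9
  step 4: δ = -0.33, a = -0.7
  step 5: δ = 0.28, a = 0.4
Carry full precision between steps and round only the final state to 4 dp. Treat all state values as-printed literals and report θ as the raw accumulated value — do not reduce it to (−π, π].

(3.5038, -18.7121, -1.5823, 16.8700)

after step 1 (δ=-0.42, a=1.3): (4.601083, -12.018274, -1.776204, 17.430000)
after step 2 (δ=-0.07, a=-3.4): (4.245569, -13.724632, -1.827125, 17.090000)
after step 3 (δ=0.38, a=-1.9): (3.812285, -15.377795, -1.542710, 16.900000)
after step 4 (δ=-0.33, a=-0.7): (3.859745, -17.067128, -1.783905, 16.830000)
after step 5 (δ=0.28, a=0.4): (3.503792, -18.712056, -1.582257, 16.870000)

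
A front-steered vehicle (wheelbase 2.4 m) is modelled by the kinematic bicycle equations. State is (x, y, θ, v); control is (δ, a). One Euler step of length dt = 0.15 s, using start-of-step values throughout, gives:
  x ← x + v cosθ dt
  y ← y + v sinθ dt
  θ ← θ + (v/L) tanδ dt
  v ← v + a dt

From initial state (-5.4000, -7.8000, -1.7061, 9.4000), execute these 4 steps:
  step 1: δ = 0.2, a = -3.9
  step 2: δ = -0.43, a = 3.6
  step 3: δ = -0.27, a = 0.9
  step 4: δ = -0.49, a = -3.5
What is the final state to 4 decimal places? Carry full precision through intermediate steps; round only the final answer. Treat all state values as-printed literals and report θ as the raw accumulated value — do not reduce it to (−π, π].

after step 1 (δ=0.2, a=-3.9): (-5.590197, -9.197113, -1.587008, 8.815000)
after step 2 (δ=-0.43, a=3.6): (-5.611631, -10.519189, -1.839679, 9.355000)
after step 3 (δ=-0.27, a=0.9): (-5.984411, -11.872018, -2.001496, 9.490000)
after step 4 (δ=-0.49, a=-3.5): (-6.578733, -13.165515, -2.317862, 8.965000)

(-6.5787, -13.1655, -2.3179, 8.9650)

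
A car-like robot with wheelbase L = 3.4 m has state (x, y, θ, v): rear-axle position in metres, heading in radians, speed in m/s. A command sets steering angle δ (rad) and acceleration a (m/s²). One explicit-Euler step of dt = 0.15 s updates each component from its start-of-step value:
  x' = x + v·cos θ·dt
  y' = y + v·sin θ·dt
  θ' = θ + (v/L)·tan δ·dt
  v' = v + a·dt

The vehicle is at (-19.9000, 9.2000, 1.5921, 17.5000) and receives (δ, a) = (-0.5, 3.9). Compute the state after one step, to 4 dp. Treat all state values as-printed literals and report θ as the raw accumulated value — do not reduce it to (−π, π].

(-19.9559, 11.8244, 1.1703, 18.0850)

x' = -19.9000 + 17.5000·cos(1.5921)·0.15 = -19.9559
y' = 9.2000 + 17.5000·sin(1.5921)·0.15 = 11.8244
θ' = 1.5921 + (17.5000/3.4)·tan(-0.5)·0.15 = 1.1703
v' = 17.5000 + 3.9000·0.15 = 18.0850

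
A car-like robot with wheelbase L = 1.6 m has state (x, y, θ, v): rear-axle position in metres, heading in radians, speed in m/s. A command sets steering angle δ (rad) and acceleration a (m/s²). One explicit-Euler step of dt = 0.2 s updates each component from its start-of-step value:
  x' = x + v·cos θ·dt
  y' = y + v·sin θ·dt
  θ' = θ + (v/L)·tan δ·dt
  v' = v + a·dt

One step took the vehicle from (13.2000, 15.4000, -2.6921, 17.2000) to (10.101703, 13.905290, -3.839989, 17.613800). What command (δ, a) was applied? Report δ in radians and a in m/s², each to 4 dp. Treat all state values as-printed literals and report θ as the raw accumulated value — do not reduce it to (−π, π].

δ = -0.4904, a = 2.0690

a = (v'−v)/dt = (0.413800)/0.2 = 2.0690
Δθ = θ'−θ = -1.147889;  (v·dt/L) = 17.2000·0.2/1.6 = 2.150000
tan δ = Δθ·L/(v·dt) = -0.533902  →  δ = -0.4904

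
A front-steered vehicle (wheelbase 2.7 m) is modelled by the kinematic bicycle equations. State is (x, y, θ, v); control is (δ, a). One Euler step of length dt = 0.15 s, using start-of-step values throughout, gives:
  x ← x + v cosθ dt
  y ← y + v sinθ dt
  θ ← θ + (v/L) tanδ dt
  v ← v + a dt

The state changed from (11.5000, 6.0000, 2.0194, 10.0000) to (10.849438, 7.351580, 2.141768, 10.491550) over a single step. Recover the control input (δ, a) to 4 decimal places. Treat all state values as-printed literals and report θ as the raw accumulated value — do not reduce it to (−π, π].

δ = 0.2168, a = 3.2770

a = (v'−v)/dt = (0.491550)/0.15 = 3.2770
Δθ = θ'−θ = 0.122368;  (v·dt/L) = 10.0000·0.15/2.7 = 0.555556
tan δ = Δθ·L/(v·dt) = 0.220262  →  δ = 0.2168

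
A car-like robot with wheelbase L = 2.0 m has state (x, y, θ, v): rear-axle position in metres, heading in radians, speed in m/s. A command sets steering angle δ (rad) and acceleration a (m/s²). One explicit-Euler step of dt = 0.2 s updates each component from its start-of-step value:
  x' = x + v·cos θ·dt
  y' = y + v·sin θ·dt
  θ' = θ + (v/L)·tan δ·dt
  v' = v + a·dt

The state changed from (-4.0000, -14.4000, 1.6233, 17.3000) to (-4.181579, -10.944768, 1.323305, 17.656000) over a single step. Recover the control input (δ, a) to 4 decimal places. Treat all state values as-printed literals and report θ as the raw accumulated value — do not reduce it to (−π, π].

δ = -0.1717, a = 1.7800

a = (v'−v)/dt = (0.356000)/0.2 = 1.7800
Δθ = θ'−θ = -0.299995;  (v·dt/L) = 17.3000·0.2/2.0 = 1.730000
tan δ = Δθ·L/(v·dt) = -0.173408  →  δ = -0.1717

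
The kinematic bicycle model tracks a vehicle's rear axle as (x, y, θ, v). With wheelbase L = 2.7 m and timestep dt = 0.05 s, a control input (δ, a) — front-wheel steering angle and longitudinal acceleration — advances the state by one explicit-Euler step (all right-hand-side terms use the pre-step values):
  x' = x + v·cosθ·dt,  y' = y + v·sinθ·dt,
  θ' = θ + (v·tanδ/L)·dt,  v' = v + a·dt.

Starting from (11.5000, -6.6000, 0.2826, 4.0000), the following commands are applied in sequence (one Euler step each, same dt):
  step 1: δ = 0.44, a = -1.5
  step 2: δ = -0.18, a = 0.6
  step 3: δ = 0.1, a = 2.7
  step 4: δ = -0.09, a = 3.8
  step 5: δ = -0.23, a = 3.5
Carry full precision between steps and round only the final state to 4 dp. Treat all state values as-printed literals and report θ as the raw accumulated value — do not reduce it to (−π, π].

(12.4660, -6.2968, 0.2862, 4.4550)

after step 1 (δ=0.44, a=-1.5): (11.692067, -6.544229, 0.317473, 3.925000)
after step 2 (δ=-0.18, a=0.6): (11.878510, -6.482967, 0.304246, 3.955000)
after step 3 (δ=0.1, a=2.7): (12.067178, -6.423726, 0.311595, 4.090000)
after step 4 (δ=-0.09, a=3.8): (12.261830, -6.361031, 0.304760, 4.280000)
after step 5 (δ=-0.23, a=3.5): (12.465969, -6.296817, 0.286202, 4.455000)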